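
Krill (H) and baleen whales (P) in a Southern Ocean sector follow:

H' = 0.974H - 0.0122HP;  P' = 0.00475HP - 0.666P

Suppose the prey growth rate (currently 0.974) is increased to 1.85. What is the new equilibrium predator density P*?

At the interior fixed point, setting dH/dt = 0 with H > 0 fixes P* = (prey growth rate)/(HP coefficient) — independent of the other coefficients.
With the change, P* = 1.85/0.0122 = 152; it rises from 79.8.

P* ≈ 152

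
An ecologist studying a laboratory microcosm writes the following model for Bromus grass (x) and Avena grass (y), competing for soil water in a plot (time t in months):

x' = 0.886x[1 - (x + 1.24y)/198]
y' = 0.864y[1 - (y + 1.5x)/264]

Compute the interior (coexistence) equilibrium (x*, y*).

Setting both brackets to zero gives the nullclines x + 1.24y = 198 and 1.5x + y = 264.
Substituting y = 264 - 1.5x into the first: x(1 - 1.24·1.5) = 198 - 1.24·264.
So x* = -129/-0.86 = 150, and then y* = 264 - 1.5·150 = 38.4.

x* ≈ 150, y* ≈ 38.4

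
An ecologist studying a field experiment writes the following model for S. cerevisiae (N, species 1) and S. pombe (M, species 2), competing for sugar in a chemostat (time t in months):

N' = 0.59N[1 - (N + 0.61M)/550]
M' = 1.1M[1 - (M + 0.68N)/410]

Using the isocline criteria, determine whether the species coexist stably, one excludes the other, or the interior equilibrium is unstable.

stable coexistence

Compare the nullcline intercepts: K1/α12 = 550/0.61 = 902 > K2 = 410; K2/α21 = 410/0.68 = 603 > K1 = 550.
Since both inequalities hold, each species can invade when rare, so the interior equilibrium is stable.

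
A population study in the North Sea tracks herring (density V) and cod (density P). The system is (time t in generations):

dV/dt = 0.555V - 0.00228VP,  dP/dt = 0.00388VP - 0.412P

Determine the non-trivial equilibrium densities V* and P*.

V* ≈ 106, P* ≈ 243

Set dP/dt = 0 with P > 0: 0.00388V - 0.412 = 0, so V* = 0.412/0.00388 = 106.
Set dV/dt = 0 with V > 0: 0.555 - 0.00228P = 0, so P* = 0.555/0.00228 = 243.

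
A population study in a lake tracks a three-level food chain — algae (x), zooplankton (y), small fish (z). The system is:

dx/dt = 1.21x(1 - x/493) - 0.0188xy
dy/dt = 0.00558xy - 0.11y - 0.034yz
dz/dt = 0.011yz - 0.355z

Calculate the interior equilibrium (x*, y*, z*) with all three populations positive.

From dz/dt = 0: 0.011y* = 0.355, so y* = 32.3.
From dx/dt = 0: 1.21(1 - x*/493) = 0.0188·32.3, giving x* = 493·(1 - 0.501) = 246.
From dy/dt = 0: 0.00558·246 - 0.11 = 0.034z*, so z* = 1.26/0.034 = 37.1.

x* ≈ 246, y* ≈ 32.3, z* ≈ 37.1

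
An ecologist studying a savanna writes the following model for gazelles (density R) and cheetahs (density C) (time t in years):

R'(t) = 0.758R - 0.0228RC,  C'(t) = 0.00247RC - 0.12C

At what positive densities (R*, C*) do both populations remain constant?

R* ≈ 48.6, C* ≈ 33.2

Set dC/dt = 0 with C > 0: 0.00247R - 0.12 = 0, so R* = 0.12/0.00247 = 48.6.
Set dR/dt = 0 with R > 0: 0.758 - 0.0228C = 0, so C* = 0.758/0.0228 = 33.2.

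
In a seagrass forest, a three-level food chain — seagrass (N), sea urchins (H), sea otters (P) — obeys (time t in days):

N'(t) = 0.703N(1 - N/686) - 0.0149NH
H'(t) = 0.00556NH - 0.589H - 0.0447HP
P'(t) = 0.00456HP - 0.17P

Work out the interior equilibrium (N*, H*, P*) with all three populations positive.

From dP/dt = 0: 0.00456H* = 0.17, so H* = 37.3.
From dN/dt = 0: 0.703(1 - N*/686) = 0.0149·37.3, giving N* = 686·(1 - 0.79) = 144.
From dH/dt = 0: 0.00556·144 - 0.589 = 0.0447P*, so P* = 0.211/0.0447 = 4.73.

N* ≈ 144, H* ≈ 37.3, P* ≈ 4.73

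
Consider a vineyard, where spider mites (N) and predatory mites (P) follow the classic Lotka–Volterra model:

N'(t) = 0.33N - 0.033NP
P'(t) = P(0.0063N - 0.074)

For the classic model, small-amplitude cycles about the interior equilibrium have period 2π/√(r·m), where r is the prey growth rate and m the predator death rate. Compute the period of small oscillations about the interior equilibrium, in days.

Here r = 0.33 and m = 0.074, so r·m = 0.0244.
ω = √0.0244 = 0.156 per day, hence T = 2π/ω ≈ 40.2 days.

T ≈ 40.2 days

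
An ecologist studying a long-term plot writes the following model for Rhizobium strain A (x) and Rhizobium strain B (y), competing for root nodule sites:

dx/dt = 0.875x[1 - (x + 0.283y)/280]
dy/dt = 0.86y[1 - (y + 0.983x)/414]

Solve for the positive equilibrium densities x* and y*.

Setting both brackets to zero gives the nullclines x + 0.283y = 280 and 0.983x + y = 414.
Substituting y = 414 - 0.983x into the first: x(1 - 0.283·0.983) = 280 - 0.283·414.
So x* = 163/0.722 = 226, and then y* = 414 - 0.983·226 = 192.

x* ≈ 226, y* ≈ 192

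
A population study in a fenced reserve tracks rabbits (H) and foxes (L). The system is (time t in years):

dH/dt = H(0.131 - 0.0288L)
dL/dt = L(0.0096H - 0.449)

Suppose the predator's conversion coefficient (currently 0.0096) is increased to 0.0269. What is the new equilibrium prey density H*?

H* ≈ 16.7

At the interior fixed point, setting dL/dt = 0 with L > 0 fixes H* = (predator death rate)/(HL coefficient) — independent of the other coefficients.
With the change, H* = 0.449/0.0269 = 16.7; it falls from 46.8.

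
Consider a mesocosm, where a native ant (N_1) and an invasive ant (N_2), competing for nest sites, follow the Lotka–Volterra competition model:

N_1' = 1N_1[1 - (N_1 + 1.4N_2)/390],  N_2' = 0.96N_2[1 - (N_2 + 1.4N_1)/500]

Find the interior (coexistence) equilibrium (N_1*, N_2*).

N_1* ≈ 323, N_2* ≈ 47.9

Setting both brackets to zero gives the nullclines N_1 + 1.4N_2 = 390 and 1.4N_1 + N_2 = 500.
Substituting N_2 = 500 - 1.4N_1 into the first: N_1(1 - 1.4·1.4) = 390 - 1.4·500.
So N_1* = -310/-0.96 = 323, and then N_2* = 500 - 1.4·323 = 47.9.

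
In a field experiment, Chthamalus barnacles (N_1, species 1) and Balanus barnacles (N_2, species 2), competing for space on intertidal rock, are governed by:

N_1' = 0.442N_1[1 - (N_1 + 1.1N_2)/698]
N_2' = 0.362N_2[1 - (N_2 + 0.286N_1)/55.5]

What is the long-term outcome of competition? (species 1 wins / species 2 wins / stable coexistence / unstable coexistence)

Compare the nullcline intercepts: K1/α12 = 698/1.1 = 635 > K2 = 55.5; K2/α21 = 55.5/0.286 = 194 < K1 = 698.
Since the inequalities point opposite ways, species 1 can invade but species 2 cannot.

species 1 excludes species 2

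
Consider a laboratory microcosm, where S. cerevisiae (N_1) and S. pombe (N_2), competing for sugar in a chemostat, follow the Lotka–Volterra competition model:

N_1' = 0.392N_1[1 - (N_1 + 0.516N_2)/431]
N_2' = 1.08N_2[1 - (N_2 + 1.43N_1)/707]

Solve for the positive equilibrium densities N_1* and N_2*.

Setting both brackets to zero gives the nullclines N_1 + 0.516N_2 = 431 and 1.43N_1 + N_2 = 707.
Substituting N_2 = 707 - 1.43N_1 into the first: N_1(1 - 0.516·1.43) = 431 - 0.516·707.
So N_1* = 66.2/0.262 = 253, and then N_2* = 707 - 1.43·253 = 346.

N_1* ≈ 253, N_2* ≈ 346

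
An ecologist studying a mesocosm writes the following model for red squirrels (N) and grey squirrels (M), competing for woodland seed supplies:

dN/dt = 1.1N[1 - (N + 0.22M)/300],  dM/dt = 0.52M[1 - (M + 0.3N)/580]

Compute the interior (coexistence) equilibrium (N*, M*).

Setting both brackets to zero gives the nullclines N + 0.22M = 300 and 0.3N + M = 580.
Substituting M = 580 - 0.3N into the first: N(1 - 0.22·0.3) = 300 - 0.22·580.
So N* = 172/0.934 = 185, and then M* = 580 - 0.3·185 = 525.

N* ≈ 185, M* ≈ 525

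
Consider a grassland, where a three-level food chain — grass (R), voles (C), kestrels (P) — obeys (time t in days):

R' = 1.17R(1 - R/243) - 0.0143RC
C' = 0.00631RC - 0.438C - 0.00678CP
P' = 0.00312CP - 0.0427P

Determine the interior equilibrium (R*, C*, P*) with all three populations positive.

R* ≈ 202, C* ≈ 13.7, P* ≈ 124

From dP/dt = 0: 0.00312C* = 0.0427, so C* = 13.7.
From dR/dt = 0: 1.17(1 - R*/243) = 0.0143·13.7, giving R* = 243·(1 - 0.167) = 202.
From dC/dt = 0: 0.00631·202 - 0.438 = 0.00678P*, so P* = 0.839/0.00678 = 124.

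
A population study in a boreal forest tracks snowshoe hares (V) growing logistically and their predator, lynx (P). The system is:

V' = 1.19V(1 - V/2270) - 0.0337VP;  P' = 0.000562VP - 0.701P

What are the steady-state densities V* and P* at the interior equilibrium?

V* ≈ 1250, P* ≈ 15.9

From dP/dt = 0 with P > 0: 0.000562V* = 0.701, so V* = 1250.
Substitute into dV/dt = 0: 1.19(1 - 1250/2270) = 0.0337P*.
The bracket is 0.451, giving P* = 0.536/0.0337 = 15.9.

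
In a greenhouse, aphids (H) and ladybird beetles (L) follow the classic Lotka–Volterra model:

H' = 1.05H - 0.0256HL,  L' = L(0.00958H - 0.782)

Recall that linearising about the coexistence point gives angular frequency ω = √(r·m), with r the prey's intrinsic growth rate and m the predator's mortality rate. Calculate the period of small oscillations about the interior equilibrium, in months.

Here r = 1.05 and m = 0.782, so r·m = 0.821.
ω = √0.821 = 0.906 per month, hence T = 2π/ω ≈ 6.93 months.

T ≈ 6.93 months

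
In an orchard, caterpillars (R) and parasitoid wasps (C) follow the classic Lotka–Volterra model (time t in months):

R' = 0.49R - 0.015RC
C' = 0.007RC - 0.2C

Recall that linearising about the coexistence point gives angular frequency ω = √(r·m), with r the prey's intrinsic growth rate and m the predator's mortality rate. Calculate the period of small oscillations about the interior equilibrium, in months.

T ≈ 20.1 months

Here r = 0.49 and m = 0.2, so r·m = 0.098.
ω = √0.098 = 0.313 per month, hence T = 2π/ω ≈ 20.1 months.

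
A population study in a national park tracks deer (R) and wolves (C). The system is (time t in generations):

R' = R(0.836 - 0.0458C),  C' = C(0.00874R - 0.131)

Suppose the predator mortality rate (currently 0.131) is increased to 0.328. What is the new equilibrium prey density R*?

R* ≈ 37.5

At the interior fixed point, setting dC/dt = 0 with C > 0 fixes R* = (predator death rate)/(RC coefficient) — independent of the other coefficients.
With the change, R* = 0.328/0.00874 = 37.5; it rises from 15.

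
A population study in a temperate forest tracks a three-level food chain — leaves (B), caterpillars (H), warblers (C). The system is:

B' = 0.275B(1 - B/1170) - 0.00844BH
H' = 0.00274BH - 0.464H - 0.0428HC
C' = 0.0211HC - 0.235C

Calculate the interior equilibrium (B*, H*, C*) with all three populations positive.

From dC/dt = 0: 0.0211H* = 0.235, so H* = 11.1.
From dB/dt = 0: 0.275(1 - B*/1170) = 0.00844·11.1, giving B* = 1170·(1 - 0.342) = 770.
From dH/dt = 0: 0.00274·770 - 0.464 = 0.0428C*, so C* = 1.65/0.0428 = 38.5.

B* ≈ 770, H* ≈ 11.1, C* ≈ 38.5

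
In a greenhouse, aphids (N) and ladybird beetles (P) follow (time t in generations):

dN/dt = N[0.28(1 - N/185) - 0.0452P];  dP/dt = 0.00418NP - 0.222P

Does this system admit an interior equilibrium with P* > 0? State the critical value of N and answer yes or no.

The predator equation gives dP/dt > 0 only when N > 0.222/0.00418 = 53.1.
Without the predator, N → K = 185. Since 185 > 53.1, the predator can invade and persist.

Threshold N = 53.1; K > 53.1, so yes, the predator persists.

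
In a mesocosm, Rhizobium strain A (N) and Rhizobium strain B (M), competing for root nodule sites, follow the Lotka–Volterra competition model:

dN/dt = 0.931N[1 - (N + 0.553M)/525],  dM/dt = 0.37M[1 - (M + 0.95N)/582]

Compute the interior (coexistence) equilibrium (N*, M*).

N* ≈ 428, M* ≈ 175

Setting both brackets to zero gives the nullclines N + 0.553M = 525 and 0.95N + M = 582.
Substituting M = 582 - 0.95N into the first: N(1 - 0.553·0.95) = 525 - 0.553·582.
So N* = 203/0.475 = 428, and then M* = 582 - 0.95·428 = 175.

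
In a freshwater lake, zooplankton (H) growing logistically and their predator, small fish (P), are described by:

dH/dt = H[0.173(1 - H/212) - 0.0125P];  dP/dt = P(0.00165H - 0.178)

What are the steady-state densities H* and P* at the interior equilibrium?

H* ≈ 108, P* ≈ 6.8

From dP/dt = 0 with P > 0: 0.00165H* = 0.178, so H* = 108.
Substitute into dH/dt = 0: 0.173(1 - 108/212) = 0.0125P*.
The bracket is 0.491, giving P* = 0.085/0.0125 = 6.8.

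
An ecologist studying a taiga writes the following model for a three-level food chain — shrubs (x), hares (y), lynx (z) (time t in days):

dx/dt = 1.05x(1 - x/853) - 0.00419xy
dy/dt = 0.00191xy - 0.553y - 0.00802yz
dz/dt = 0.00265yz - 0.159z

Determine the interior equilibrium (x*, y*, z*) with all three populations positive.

From dz/dt = 0: 0.00265y* = 0.159, so y* = 60.
From dx/dt = 0: 1.05(1 - x*/853) = 0.00419·60, giving x* = 853·(1 - 0.239) = 649.
From dy/dt = 0: 0.00191·649 - 0.553 = 0.00802z*, so z* = 0.686/0.00802 = 85.6.

x* ≈ 649, y* ≈ 60, z* ≈ 85.6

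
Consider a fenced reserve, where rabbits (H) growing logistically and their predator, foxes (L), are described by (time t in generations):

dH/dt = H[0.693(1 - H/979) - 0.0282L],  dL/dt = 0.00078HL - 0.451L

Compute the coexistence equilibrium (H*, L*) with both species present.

H* ≈ 578, L* ≈ 10.1

From dL/dt = 0 with L > 0: 0.00078H* = 0.451, so H* = 578.
Substitute into dH/dt = 0: 0.693(1 - 578/979) = 0.0282L*.
The bracket is 0.409, giving L* = 0.284/0.0282 = 10.1.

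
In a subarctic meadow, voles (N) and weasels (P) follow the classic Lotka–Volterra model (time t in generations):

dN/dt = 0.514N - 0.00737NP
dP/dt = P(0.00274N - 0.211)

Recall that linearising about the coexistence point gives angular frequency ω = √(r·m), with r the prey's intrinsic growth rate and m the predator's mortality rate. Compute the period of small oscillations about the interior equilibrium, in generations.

Here r = 0.514 and m = 0.211, so r·m = 0.108.
ω = √0.108 = 0.329 per generation, hence T = 2π/ω ≈ 19.1 generations.

T ≈ 19.1 generations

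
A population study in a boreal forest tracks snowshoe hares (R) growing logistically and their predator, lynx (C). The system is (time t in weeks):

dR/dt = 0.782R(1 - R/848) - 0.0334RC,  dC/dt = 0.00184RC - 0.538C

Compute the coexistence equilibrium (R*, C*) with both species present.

From dC/dt = 0 with C > 0: 0.00184R* = 0.538, so R* = 292.
Substitute into dR/dt = 0: 0.782(1 - 292/848) = 0.0334C*.
The bracket is 0.655, giving C* = 0.512/0.0334 = 15.3.

R* ≈ 292, C* ≈ 15.3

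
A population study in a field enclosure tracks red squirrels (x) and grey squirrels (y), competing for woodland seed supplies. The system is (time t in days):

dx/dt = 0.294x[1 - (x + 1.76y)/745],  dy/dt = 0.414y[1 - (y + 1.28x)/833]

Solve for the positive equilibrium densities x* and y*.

x* ≈ 576, y* ≈ 96.3

Setting both brackets to zero gives the nullclines x + 1.76y = 745 and 1.28x + y = 833.
Substituting y = 833 - 1.28x into the first: x(1 - 1.76·1.28) = 745 - 1.76·833.
So x* = -721/-1.25 = 576, and then y* = 833 - 1.28·576 = 96.3.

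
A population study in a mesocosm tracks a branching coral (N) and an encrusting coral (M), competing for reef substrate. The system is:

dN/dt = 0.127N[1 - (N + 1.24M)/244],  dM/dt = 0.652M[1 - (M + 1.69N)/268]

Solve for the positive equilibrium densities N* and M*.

N* ≈ 80.6, M* ≈ 132

Setting both brackets to zero gives the nullclines N + 1.24M = 244 and 1.69N + M = 268.
Substituting M = 268 - 1.69N into the first: N(1 - 1.24·1.69) = 244 - 1.24·268.
So N* = -88.3/-1.1 = 80.6, and then M* = 268 - 1.69·80.6 = 132.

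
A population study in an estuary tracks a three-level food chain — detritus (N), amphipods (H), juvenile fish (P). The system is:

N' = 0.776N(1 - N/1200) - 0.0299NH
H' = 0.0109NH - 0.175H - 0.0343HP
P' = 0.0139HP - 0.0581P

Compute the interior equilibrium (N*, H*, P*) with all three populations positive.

N* ≈ 1010, H* ≈ 4.18, P* ≈ 315

From dP/dt = 0: 0.0139H* = 0.0581, so H* = 4.18.
From dN/dt = 0: 0.776(1 - N*/1200) = 0.0299·4.18, giving N* = 1200·(1 - 0.161) = 1010.
From dH/dt = 0: 0.0109·1010 - 0.175 = 0.0343P*, so P* = 10.8/0.0343 = 315.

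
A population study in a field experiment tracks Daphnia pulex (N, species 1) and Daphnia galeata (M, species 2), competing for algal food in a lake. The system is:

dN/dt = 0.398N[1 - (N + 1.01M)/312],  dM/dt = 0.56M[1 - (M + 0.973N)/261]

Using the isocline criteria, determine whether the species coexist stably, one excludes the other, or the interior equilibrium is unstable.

species 1 excludes species 2

Compare the nullcline intercepts: K1/α12 = 312/1.01 = 309 > K2 = 261; K2/α21 = 261/0.973 = 268 < K1 = 312.
Since the inequalities point opposite ways, species 1 can invade but species 2 cannot.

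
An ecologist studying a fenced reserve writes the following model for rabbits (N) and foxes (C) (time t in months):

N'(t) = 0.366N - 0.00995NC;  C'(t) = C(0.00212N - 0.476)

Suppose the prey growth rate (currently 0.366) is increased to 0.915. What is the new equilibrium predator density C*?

At the interior fixed point, setting dN/dt = 0 with N > 0 fixes C* = (prey growth rate)/(NC coefficient) — independent of the other coefficients.
With the change, C* = 0.915/0.00995 = 92; it rises from 36.8.

C* ≈ 92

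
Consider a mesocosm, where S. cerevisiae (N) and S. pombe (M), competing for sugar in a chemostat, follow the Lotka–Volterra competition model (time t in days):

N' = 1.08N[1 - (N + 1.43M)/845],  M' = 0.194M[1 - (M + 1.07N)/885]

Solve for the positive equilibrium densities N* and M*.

Setting both brackets to zero gives the nullclines N + 1.43M = 845 and 1.07N + M = 885.
Substituting M = 885 - 1.07N into the first: N(1 - 1.43·1.07) = 845 - 1.43·885.
So N* = -421/-0.53 = 793, and then M* = 885 - 1.07·793 = 36.1.

N* ≈ 793, M* ≈ 36.1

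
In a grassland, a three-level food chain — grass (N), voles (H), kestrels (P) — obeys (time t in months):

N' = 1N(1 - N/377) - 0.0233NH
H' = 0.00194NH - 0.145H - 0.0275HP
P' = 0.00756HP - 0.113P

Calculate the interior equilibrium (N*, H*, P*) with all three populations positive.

N* ≈ 246, H* ≈ 14.9, P* ≈ 12.1

From dP/dt = 0: 0.00756H* = 0.113, so H* = 14.9.
From dN/dt = 0: 1(1 - N*/377) = 0.0233·14.9, giving N* = 377·(1 - 0.348) = 246.
From dH/dt = 0: 0.00194·246 - 0.145 = 0.0275P*, so P* = 0.332/0.0275 = 12.1.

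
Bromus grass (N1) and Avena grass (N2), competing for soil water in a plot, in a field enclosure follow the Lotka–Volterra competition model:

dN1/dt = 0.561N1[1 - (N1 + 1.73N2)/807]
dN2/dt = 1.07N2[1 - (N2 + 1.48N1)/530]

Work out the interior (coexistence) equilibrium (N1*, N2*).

Setting both brackets to zero gives the nullclines N1 + 1.73N2 = 807 and 1.48N1 + N2 = 530.
Substituting N2 = 530 - 1.48N1 into the first: N1(1 - 1.73·1.48) = 807 - 1.73·530.
So N1* = -110/-1.56 = 70.4, and then N2* = 530 - 1.48·70.4 = 426.

N1* ≈ 70.4, N2* ≈ 426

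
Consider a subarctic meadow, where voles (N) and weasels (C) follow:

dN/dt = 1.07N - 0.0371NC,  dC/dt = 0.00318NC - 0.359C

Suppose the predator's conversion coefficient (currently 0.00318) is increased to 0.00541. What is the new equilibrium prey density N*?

At the interior fixed point, setting dC/dt = 0 with C > 0 fixes N* = (predator death rate)/(NC coefficient) — independent of the other coefficients.
With the change, N* = 0.359/0.00541 = 66.4; it falls from 113.

N* ≈ 66.4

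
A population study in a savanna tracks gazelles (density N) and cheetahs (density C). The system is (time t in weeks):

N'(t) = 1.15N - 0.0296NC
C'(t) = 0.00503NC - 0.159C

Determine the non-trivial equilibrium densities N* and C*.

Set dC/dt = 0 with C > 0: 0.00503N - 0.159 = 0, so N* = 0.159/0.00503 = 31.6.
Set dN/dt = 0 with N > 0: 1.15 - 0.0296C = 0, so C* = 1.15/0.0296 = 38.9.

N* ≈ 31.6, C* ≈ 38.9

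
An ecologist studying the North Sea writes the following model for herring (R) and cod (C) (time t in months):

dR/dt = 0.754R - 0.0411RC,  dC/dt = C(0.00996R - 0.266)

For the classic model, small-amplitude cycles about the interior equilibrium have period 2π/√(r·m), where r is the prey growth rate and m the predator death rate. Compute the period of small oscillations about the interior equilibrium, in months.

T ≈ 14 months

Here r = 0.754 and m = 0.266, so r·m = 0.201.
ω = √0.201 = 0.448 per month, hence T = 2π/ω ≈ 14 months.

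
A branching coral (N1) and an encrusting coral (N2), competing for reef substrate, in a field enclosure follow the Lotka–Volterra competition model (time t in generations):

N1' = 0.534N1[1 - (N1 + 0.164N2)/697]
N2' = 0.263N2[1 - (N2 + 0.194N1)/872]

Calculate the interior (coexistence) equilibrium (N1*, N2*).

Setting both brackets to zero gives the nullclines N1 + 0.164N2 = 697 and 0.194N1 + N2 = 872.
Substituting N2 = 872 - 0.194N1 into the first: N1(1 - 0.164·0.194) = 697 - 0.164·872.
So N1* = 554/0.968 = 572, and then N2* = 872 - 0.194·572 = 761.

N1* ≈ 572, N2* ≈ 761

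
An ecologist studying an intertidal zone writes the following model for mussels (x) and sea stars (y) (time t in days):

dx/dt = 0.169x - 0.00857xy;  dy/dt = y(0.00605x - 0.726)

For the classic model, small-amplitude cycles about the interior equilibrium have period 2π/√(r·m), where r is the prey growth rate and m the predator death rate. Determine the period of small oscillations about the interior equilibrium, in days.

Here r = 0.169 and m = 0.726, so r·m = 0.123.
ω = √0.123 = 0.35 per day, hence T = 2π/ω ≈ 17.9 days.

T ≈ 17.9 days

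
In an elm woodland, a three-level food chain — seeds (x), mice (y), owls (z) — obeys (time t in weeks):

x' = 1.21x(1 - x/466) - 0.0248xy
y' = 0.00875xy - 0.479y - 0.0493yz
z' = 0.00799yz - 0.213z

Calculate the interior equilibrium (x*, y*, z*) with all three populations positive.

x* ≈ 211, y* ≈ 26.7, z* ≈ 27.8

From dz/dt = 0: 0.00799y* = 0.213, so y* = 26.7.
From dx/dt = 0: 1.21(1 - x*/466) = 0.0248·26.7, giving x* = 466·(1 - 0.546) = 211.
From dy/dt = 0: 0.00875·211 - 0.479 = 0.0493z*, so z* = 1.37/0.0493 = 27.8.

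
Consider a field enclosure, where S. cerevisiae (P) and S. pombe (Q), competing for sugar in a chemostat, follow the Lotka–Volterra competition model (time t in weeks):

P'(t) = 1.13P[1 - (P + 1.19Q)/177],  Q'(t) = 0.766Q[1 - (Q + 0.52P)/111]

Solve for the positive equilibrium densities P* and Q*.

Setting both brackets to zero gives the nullclines P + 1.19Q = 177 and 0.52P + Q = 111.
Substituting Q = 111 - 0.52P into the first: P(1 - 1.19·0.52) = 177 - 1.19·111.
So P* = 44.9/0.381 = 118, and then Q* = 111 - 0.52·118 = 49.7.

P* ≈ 118, Q* ≈ 49.7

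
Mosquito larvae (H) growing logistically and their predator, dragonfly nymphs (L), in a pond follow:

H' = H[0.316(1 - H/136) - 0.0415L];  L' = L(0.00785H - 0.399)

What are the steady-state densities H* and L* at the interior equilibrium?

H* ≈ 50.8, L* ≈ 4.77

From dL/dt = 0 with L > 0: 0.00785H* = 0.399, so H* = 50.8.
Substitute into dH/dt = 0: 0.316(1 - 50.8/136) = 0.0415L*.
The bracket is 0.626, giving L* = 0.198/0.0415 = 4.77.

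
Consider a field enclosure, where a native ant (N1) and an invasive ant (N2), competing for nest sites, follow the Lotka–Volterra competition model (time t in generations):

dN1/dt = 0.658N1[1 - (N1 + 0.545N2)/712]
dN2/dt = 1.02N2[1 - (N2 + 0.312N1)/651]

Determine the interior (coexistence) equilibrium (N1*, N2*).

N1* ≈ 430, N2* ≈ 517

Setting both brackets to zero gives the nullclines N1 + 0.545N2 = 712 and 0.312N1 + N2 = 651.
Substituting N2 = 651 - 0.312N1 into the first: N1(1 - 0.545·0.312) = 712 - 0.545·651.
So N1* = 357/0.83 = 430, and then N2* = 651 - 0.312·430 = 517.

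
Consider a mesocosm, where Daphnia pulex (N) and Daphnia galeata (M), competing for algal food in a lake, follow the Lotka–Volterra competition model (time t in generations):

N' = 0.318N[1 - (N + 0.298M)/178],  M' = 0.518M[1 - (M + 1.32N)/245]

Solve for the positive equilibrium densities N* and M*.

Setting both brackets to zero gives the nullclines N + 0.298M = 178 and 1.32N + M = 245.
Substituting M = 245 - 1.32N into the first: N(1 - 0.298·1.32) = 178 - 0.298·245.
So N* = 105/0.607 = 173, and then M* = 245 - 1.32·173 = 16.6.

N* ≈ 173, M* ≈ 16.6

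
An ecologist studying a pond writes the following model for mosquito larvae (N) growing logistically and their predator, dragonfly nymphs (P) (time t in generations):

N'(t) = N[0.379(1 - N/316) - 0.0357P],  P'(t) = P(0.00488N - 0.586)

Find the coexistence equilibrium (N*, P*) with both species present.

N* ≈ 120, P* ≈ 6.58

From dP/dt = 0 with P > 0: 0.00488N* = 0.586, so N* = 120.
Substitute into dN/dt = 0: 0.379(1 - 120/316) = 0.0357P*.
The bracket is 0.62, giving P* = 0.235/0.0357 = 6.58.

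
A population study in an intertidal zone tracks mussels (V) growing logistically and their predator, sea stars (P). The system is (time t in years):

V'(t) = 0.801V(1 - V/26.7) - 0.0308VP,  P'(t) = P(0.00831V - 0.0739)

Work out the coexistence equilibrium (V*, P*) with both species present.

From dP/dt = 0 with P > 0: 0.00831V* = 0.0739, so V* = 8.89.
Substitute into dV/dt = 0: 0.801(1 - 8.89/26.7) = 0.0308P*.
The bracket is 0.667, giving P* = 0.534/0.0308 = 17.3.

V* ≈ 8.89, P* ≈ 17.3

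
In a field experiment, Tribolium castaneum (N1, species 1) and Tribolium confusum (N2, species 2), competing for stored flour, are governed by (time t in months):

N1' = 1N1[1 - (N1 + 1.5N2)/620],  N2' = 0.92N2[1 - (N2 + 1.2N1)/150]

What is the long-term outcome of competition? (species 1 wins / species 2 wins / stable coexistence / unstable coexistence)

Compare the nullcline intercepts: K1/α12 = 620/1.5 = 413 > K2 = 150; K2/α21 = 150/1.2 = 125 < K1 = 620.
Since the inequalities point opposite ways, species 1 can invade but species 2 cannot.

species 1 excludes species 2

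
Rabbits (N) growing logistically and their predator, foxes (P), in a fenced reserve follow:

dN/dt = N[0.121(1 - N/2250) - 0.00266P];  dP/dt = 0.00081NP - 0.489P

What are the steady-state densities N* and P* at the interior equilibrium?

N* ≈ 604, P* ≈ 33.3

From dP/dt = 0 with P > 0: 0.00081N* = 0.489, so N* = 604.
Substitute into dN/dt = 0: 0.121(1 - 604/2250) = 0.00266P*.
The bracket is 0.732, giving P* = 0.0885/0.00266 = 33.3.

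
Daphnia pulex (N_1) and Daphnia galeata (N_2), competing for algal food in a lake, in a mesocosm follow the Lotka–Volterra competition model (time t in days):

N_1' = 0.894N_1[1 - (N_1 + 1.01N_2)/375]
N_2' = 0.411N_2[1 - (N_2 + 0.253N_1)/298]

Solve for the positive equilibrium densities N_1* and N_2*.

N_1* ≈ 99.4, N_2* ≈ 273

Setting both brackets to zero gives the nullclines N_1 + 1.01N_2 = 375 and 0.253N_1 + N_2 = 298.
Substituting N_2 = 298 - 0.253N_1 into the first: N_1(1 - 1.01·0.253) = 375 - 1.01·298.
So N_1* = 74/0.744 = 99.4, and then N_2* = 298 - 0.253·99.4 = 273.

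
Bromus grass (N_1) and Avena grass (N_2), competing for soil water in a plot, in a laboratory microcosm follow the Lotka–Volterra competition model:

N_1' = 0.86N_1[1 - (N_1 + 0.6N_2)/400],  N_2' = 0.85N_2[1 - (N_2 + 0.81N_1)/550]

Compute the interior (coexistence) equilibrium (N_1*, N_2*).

N_1* ≈ 136, N_2* ≈ 440

Setting both brackets to zero gives the nullclines N_1 + 0.6N_2 = 400 and 0.81N_1 + N_2 = 550.
Substituting N_2 = 550 - 0.81N_1 into the first: N_1(1 - 0.6·0.81) = 400 - 0.6·550.
So N_1* = 70/0.514 = 136, and then N_2* = 550 - 0.81·136 = 440.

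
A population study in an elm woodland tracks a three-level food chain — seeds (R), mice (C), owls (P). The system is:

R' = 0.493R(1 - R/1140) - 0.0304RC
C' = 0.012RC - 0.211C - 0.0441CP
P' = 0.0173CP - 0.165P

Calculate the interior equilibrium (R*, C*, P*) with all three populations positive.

From dP/dt = 0: 0.0173C* = 0.165, so C* = 9.54.
From dR/dt = 0: 0.493(1 - R*/1140) = 0.0304·9.54, giving R* = 1140·(1 - 0.588) = 470.
From dC/dt = 0: 0.012·470 - 0.211 = 0.0441P*, so P* = 5.42/0.0441 = 123.

R* ≈ 470, C* ≈ 9.54, P* ≈ 123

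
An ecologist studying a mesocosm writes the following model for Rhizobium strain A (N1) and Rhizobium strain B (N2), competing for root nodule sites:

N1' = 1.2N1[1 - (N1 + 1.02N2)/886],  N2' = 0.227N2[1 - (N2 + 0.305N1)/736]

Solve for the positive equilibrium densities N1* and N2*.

Setting both brackets to zero gives the nullclines N1 + 1.02N2 = 886 and 0.305N1 + N2 = 736.
Substituting N2 = 736 - 0.305N1 into the first: N1(1 - 1.02·0.305) = 886 - 1.02·736.
So N1* = 135/0.689 = 196, and then N2* = 736 - 0.305·196 = 676.

N1* ≈ 196, N2* ≈ 676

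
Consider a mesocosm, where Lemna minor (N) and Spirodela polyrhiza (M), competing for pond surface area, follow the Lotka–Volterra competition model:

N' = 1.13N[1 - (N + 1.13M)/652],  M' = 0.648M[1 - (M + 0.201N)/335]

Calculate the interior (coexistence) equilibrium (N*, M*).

N* ≈ 354, M* ≈ 264

Setting both brackets to zero gives the nullclines N + 1.13M = 652 and 0.201N + M = 335.
Substituting M = 335 - 0.201N into the first: N(1 - 1.13·0.201) = 652 - 1.13·335.
So N* = 273/0.773 = 354, and then M* = 335 - 0.201·354 = 264.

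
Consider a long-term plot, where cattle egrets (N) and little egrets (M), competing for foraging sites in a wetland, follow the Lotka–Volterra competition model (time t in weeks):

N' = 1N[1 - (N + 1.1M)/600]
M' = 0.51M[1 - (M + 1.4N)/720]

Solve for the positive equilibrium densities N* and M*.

Setting both brackets to zero gives the nullclines N + 1.1M = 600 and 1.4N + M = 720.
Substituting M = 720 - 1.4N into the first: N(1 - 1.1·1.4) = 600 - 1.1·720.
So N* = -192/-0.54 = 356, and then M* = 720 - 1.4·356 = 222.

N* ≈ 356, M* ≈ 222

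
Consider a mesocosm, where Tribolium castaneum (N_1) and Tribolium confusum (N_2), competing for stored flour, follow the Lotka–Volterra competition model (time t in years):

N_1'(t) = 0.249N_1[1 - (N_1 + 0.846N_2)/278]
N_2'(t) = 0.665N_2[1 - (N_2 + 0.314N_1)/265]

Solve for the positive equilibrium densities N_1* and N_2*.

Setting both brackets to zero gives the nullclines N_1 + 0.846N_2 = 278 and 0.314N_1 + N_2 = 265.
Substituting N_2 = 265 - 0.314N_1 into the first: N_1(1 - 0.846·0.314) = 278 - 0.846·265.
So N_1* = 53.8/0.734 = 73.3, and then N_2* = 265 - 0.314·73.3 = 242.

N_1* ≈ 73.3, N_2* ≈ 242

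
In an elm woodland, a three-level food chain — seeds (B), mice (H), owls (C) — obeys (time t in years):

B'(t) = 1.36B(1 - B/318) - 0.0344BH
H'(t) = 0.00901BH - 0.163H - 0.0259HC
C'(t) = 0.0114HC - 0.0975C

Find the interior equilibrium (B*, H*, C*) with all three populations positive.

From dC/dt = 0: 0.0114H* = 0.0975, so H* = 8.55.
From dB/dt = 0: 1.36(1 - B*/318) = 0.0344·8.55, giving B* = 318·(1 - 0.216) = 249.
From dH/dt = 0: 0.00901·249 - 0.163 = 0.0259C*, so C* = 2.08/0.0259 = 80.4.

B* ≈ 249, H* ≈ 8.55, C* ≈ 80.4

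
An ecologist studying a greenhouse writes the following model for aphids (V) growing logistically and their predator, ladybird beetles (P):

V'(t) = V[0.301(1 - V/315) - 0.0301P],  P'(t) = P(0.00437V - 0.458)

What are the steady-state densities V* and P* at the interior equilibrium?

From dP/dt = 0 with P > 0: 0.00437V* = 0.458, so V* = 105.
Substitute into dV/dt = 0: 0.301(1 - 105/315) = 0.0301P*.
The bracket is 0.667, giving P* = 0.201/0.0301 = 6.67.

V* ≈ 105, P* ≈ 6.67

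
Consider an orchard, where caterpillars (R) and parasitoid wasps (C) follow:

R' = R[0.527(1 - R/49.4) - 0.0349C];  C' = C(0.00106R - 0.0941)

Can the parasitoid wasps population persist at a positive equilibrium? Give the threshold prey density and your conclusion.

The predator equation gives dC/dt > 0 only when R > 0.0941/0.00106 = 88.8.
Without the predator, R → K = 49.4. Since 49.4 < 88.8, the predator cannot invade.

Threshold R = 88.8; K < 88.8, so no, the predator goes extinct.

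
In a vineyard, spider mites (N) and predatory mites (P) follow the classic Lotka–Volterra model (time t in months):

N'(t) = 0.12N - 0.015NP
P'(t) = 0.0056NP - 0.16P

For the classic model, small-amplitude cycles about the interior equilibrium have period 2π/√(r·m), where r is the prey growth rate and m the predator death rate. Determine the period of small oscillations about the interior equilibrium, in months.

Here r = 0.12 and m = 0.16, so r·m = 0.0192.
ω = √0.0192 = 0.139 per month, hence T = 2π/ω ≈ 45.3 months.

T ≈ 45.3 months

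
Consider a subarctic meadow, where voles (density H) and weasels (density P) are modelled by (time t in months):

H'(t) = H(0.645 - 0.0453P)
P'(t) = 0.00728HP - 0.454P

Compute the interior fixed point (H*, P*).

H* ≈ 62.4, P* ≈ 14.2

Set dP/dt = 0 with P > 0: 0.00728H - 0.454 = 0, so H* = 0.454/0.00728 = 62.4.
Set dH/dt = 0 with H > 0: 0.645 - 0.0453P = 0, so P* = 0.645/0.0453 = 14.2.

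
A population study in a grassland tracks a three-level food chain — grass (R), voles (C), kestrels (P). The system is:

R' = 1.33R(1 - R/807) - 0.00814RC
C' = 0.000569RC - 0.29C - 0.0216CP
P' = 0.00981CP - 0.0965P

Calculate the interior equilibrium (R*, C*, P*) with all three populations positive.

R* ≈ 758, C* ≈ 9.84, P* ≈ 6.55

From dP/dt = 0: 0.00981C* = 0.0965, so C* = 9.84.
From dR/dt = 0: 1.33(1 - R*/807) = 0.00814·9.84, giving R* = 807·(1 - 0.0602) = 758.
From dC/dt = 0: 0.000569·758 - 0.29 = 0.0216P*, so P* = 0.142/0.0216 = 6.55.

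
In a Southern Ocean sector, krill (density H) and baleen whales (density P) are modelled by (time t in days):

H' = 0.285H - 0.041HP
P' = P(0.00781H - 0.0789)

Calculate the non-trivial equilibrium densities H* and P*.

H* ≈ 10.1, P* ≈ 6.95

Set dP/dt = 0 with P > 0: 0.00781H - 0.0789 = 0, so H* = 0.0789/0.00781 = 10.1.
Set dH/dt = 0 with H > 0: 0.285 - 0.041P = 0, so P* = 0.285/0.041 = 6.95.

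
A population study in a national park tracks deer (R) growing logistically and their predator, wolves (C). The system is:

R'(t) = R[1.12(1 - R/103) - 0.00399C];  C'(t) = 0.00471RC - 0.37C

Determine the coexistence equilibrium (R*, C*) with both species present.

R* ≈ 78.6, C* ≈ 66.6

From dC/dt = 0 with C > 0: 0.00471R* = 0.37, so R* = 78.6.
Substitute into dR/dt = 0: 1.12(1 - 78.6/103) = 0.00399C*.
The bracket is 0.237, giving C* = 0.266/0.00399 = 66.6.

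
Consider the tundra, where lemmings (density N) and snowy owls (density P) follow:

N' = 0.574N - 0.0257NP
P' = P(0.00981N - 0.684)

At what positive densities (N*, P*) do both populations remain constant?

Set dP/dt = 0 with P > 0: 0.00981N - 0.684 = 0, so N* = 0.684/0.00981 = 69.7.
Set dN/dt = 0 with N > 0: 0.574 - 0.0257P = 0, so P* = 0.574/0.0257 = 22.3.

N* ≈ 69.7, P* ≈ 22.3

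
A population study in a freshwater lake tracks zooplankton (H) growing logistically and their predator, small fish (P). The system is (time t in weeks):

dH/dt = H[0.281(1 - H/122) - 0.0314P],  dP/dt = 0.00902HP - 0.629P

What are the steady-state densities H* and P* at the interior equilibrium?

H* ≈ 69.7, P* ≈ 3.83

From dP/dt = 0 with P > 0: 0.00902H* = 0.629, so H* = 69.7.
Substitute into dH/dt = 0: 0.281(1 - 69.7/122) = 0.0314P*.
The bracket is 0.428, giving P* = 0.12/0.0314 = 3.83.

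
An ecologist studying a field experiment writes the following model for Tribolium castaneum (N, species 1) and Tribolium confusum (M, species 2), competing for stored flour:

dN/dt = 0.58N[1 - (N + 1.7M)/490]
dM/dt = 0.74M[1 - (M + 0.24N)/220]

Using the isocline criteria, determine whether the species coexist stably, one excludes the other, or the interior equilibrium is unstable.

stable coexistence

Compare the nullcline intercepts: K1/α12 = 490/1.7 = 288 > K2 = 220; K2/α21 = 220/0.24 = 917 > K1 = 490.
Since both inequalities hold, each species can invade when rare, so the interior equilibrium is stable.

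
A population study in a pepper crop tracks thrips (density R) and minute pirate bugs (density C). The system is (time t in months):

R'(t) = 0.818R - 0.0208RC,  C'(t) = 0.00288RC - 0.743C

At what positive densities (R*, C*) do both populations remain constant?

Set dC/dt = 0 with C > 0: 0.00288R - 0.743 = 0, so R* = 0.743/0.00288 = 258.
Set dR/dt = 0 with R > 0: 0.818 - 0.0208C = 0, so C* = 0.818/0.0208 = 39.3.

R* ≈ 258, C* ≈ 39.3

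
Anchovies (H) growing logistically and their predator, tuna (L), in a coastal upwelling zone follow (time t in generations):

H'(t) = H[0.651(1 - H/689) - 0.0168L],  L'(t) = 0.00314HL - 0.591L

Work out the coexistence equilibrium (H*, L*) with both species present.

From dL/dt = 0 with L > 0: 0.00314H* = 0.591, so H* = 188.
Substitute into dH/dt = 0: 0.651(1 - 188/689) = 0.0168L*.
The bracket is 0.727, giving L* = 0.473/0.0168 = 28.2.

H* ≈ 188, L* ≈ 28.2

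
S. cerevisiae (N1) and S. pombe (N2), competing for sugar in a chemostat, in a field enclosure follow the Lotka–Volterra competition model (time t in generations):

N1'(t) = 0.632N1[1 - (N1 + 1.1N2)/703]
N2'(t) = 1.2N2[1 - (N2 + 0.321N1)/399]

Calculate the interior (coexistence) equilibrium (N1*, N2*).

Setting both brackets to zero gives the nullclines N1 + 1.1N2 = 703 and 0.321N1 + N2 = 399.
Substituting N2 = 399 - 0.321N1 into the first: N1(1 - 1.1·0.321) = 703 - 1.1·399.
So N1* = 264/0.647 = 408, and then N2* = 399 - 0.321·408 = 268.

N1* ≈ 408, N2* ≈ 268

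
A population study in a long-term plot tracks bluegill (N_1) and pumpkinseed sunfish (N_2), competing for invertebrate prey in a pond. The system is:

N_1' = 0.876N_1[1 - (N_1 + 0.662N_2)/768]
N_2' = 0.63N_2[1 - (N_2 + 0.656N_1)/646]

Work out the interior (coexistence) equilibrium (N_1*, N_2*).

N_1* ≈ 602, N_2* ≈ 251

Setting both brackets to zero gives the nullclines N_1 + 0.662N_2 = 768 and 0.656N_1 + N_2 = 646.
Substituting N_2 = 646 - 0.656N_1 into the first: N_1(1 - 0.662·0.656) = 768 - 0.662·646.
So N_1* = 340/0.566 = 602, and then N_2* = 646 - 0.656·602 = 251.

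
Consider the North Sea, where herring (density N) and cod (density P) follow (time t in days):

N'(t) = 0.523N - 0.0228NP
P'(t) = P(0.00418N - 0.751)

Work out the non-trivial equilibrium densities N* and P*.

Set dP/dt = 0 with P > 0: 0.00418N - 0.751 = 0, so N* = 0.751/0.00418 = 180.
Set dN/dt = 0 with N > 0: 0.523 - 0.0228P = 0, so P* = 0.523/0.0228 = 22.9.

N* ≈ 180, P* ≈ 22.9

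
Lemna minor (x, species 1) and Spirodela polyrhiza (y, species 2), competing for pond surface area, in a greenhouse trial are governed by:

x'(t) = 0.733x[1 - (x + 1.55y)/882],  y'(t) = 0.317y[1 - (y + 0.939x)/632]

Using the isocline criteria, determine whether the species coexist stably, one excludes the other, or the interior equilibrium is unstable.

unstable coexistence (outcome depends on initial conditions)

Compare the nullcline intercepts: K1/α12 = 882/1.55 = 569 < K2 = 632; K2/α21 = 632/0.939 = 673 < K1 = 882.
Since both are reversed, neither can invade when rare; the interior point is a saddle.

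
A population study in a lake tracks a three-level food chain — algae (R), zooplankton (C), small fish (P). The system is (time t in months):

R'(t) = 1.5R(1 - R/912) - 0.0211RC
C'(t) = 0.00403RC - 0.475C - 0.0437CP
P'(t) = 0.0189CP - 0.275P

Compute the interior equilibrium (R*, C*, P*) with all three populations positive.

From dP/dt = 0: 0.0189C* = 0.275, so C* = 14.6.
From dR/dt = 0: 1.5(1 - R*/912) = 0.0211·14.6, giving R* = 912·(1 - 0.205) = 725.
From dC/dt = 0: 0.00403·725 - 0.475 = 0.0437P*, so P* = 2.45/0.0437 = 56.

R* ≈ 725, C* ≈ 14.6, P* ≈ 56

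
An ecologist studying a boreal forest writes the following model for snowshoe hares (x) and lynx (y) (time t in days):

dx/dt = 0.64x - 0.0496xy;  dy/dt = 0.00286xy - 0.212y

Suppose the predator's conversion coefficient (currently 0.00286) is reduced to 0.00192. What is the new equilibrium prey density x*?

At the interior fixed point, setting dy/dt = 0 with y > 0 fixes x* = (predator death rate)/(xy coefficient) — independent of the other coefficients.
With the change, x* = 0.212/0.00192 = 110; it rises from 74.1.

x* ≈ 110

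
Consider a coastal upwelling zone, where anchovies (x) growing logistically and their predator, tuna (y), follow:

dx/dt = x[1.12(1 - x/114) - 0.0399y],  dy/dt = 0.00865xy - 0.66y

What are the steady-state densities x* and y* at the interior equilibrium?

From dy/dt = 0 with y > 0: 0.00865x* = 0.66, so x* = 76.3.
Substitute into dx/dt = 0: 1.12(1 - 76.3/114) = 0.0399y*.
The bracket is 0.331, giving y* = 0.37/0.0399 = 9.28.

x* ≈ 76.3, y* ≈ 9.28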